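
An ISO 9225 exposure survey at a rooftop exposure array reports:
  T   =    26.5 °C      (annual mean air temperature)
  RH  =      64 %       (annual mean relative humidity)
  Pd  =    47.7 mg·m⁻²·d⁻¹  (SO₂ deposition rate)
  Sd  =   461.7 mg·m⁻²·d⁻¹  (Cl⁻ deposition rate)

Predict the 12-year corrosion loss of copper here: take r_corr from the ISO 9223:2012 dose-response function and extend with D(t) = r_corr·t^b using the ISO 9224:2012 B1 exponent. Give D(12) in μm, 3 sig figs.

D(12) = 11.2 μm

copper: f(T) = -0.080·(T−10) [T>10 °C] = -1.3200
  Pd branch = 0.0053·Pd^0.26·e^(0.059·RH+f) = 0.1688 μm/a
  Cl⁻ term: 0.01025·461.7^0.27·exp(0.036·64+0.049·26.5) = 1.971
  sum: 0.1688 + 1.971 → r_corr = 2.14 μm/a
Long-term exponent b (ISO 9224 Table 2, B1) = 0.667
  D(12) = 2.14 × 12^0.667 = 2.14 × 5.246 = 11.22 μm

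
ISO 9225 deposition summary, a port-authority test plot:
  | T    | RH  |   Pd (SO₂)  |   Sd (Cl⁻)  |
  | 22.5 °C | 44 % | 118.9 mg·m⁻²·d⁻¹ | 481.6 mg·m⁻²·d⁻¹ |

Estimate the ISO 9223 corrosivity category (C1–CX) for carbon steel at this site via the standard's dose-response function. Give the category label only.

C4

carbon steel: T>10 °C ⇒ hinge -0.054·(22.5−10) = -0.6750
  SO₂ term: 1.77·118.9^0.52·exp(0.02·44-0.6750) = 26.07
  Cl⁻ term: 0.102·481.6^0.62·exp(0.033·44+0.04·22.5) = 49.35
  r_corr = 26.07 + 49.35 = 75.42 μm/a
ISO 9223 Table 2 (carbon steel): 50 < 75.4 ≤ 80 μm/a ⇒ C4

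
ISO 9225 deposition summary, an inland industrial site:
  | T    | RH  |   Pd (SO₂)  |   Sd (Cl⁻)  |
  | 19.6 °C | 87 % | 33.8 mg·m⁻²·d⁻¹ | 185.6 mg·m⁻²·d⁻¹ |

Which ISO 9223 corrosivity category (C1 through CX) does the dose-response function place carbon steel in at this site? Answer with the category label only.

carbon steel: temperature factor f = -0.054·(9.6) = -0.5184
  sulphur-dioxide contribution → 37.46 μm/a
  chloride contribution → 100.6 μm/a
  ⇒ r_corr(carbon steel) = 138 μm/a
Category bounds: 80…200 μm/a bracket r_corr ⇒ C5

C5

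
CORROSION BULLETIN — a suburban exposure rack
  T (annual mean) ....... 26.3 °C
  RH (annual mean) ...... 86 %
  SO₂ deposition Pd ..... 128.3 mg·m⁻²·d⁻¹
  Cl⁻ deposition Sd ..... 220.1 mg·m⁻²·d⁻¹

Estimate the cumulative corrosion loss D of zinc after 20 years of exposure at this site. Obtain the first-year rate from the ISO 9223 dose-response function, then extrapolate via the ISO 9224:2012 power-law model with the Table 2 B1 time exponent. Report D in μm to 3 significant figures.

D(20) = 101 μm

zinc: f(T) = -0.071·(T−10) [T>10 °C] = -1.1573
  sulphur-dioxide contribution → 1.793 μm/a
  chloride contribution → 7.047 μm/a
  total first-year rate 8.84 μm/a
Long-term exponent b (ISO 9224 Table 2, B1) = 0.813
  D(20) = 8.84 × 20^0.813 = 8.84 × 11.42 = 101 μm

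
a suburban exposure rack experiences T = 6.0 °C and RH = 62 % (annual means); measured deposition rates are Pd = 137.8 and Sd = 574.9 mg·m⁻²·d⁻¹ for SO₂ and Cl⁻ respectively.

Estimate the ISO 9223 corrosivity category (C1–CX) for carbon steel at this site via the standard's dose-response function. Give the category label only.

C5

carbon steel: f(T) = +0.150·(T−10) [T≤10 °C] = -0.6000
  sulphur-dioxide contribution → 43.48 μm/a
  chloride contribution → 51.56 μm/a
  total first-year rate 95.05 μm/a
95 μm/a falls in (80, 200] for carbon steel → category C5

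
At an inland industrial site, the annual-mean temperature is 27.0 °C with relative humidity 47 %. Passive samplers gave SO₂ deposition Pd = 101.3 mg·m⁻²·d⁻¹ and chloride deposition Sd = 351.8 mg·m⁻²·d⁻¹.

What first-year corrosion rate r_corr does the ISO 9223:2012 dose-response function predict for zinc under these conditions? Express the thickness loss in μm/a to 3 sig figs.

r_corr = 7.41 μm/a

zinc: T>10 °C ⇒ hinge -0.071·(27.0−10) = -1.2070
  Pd branch = 0.0129·Pd^0.44·e^(0.046·RH+f) = 0.2557 μm/a
  Cl⁻ term: 0.0175·351.8^0.57·exp(0.008·47+0.085·27.0) = 7.152
  sum: 0.2557 + 7.152 → r_corr = 7.408 μm/a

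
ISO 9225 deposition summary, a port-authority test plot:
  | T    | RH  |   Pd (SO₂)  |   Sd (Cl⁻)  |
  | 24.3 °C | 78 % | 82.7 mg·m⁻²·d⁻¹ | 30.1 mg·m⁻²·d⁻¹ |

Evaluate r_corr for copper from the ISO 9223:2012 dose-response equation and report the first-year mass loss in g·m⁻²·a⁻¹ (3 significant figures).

copper: T>10 °C ⇒ hinge -0.080·(24.3−10) = -1.1440
  sulphur-dioxide contribution → 0.5304 μm/a
  chloride contribution → 1.401 μm/a
  total first-year rate 1.932 μm/a
Convert to mass loss: 1.932 μm/a × 8.96 g/cm³ = 17.31 g·m⁻²·a⁻¹

r_corr = 17.3 g·m⁻²·a⁻¹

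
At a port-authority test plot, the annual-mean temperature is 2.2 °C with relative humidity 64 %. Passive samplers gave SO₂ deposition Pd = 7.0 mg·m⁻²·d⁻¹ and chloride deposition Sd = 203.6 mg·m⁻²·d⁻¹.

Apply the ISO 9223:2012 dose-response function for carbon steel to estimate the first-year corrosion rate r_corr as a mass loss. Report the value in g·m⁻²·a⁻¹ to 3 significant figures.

carbon steel: temperature factor f = +0.150·(-7.8) = -1.1700
  SO₂ term: 1.77·7.0^0.52·exp(0.02·64-1.1700) = 5.435
  Sd branch = 0.102·Sd^0.62·e^(0.033·RH+0.04·T) = 24.86 μm/a
  r_corr = 5.435 + 24.86 = 30.29 μm/a
Convert to mass loss: 30.29 μm/a × 7.85 g/cm³ = 237.8 g·m⁻²·a⁻¹

r_corr = 238 g·m⁻²·a⁻¹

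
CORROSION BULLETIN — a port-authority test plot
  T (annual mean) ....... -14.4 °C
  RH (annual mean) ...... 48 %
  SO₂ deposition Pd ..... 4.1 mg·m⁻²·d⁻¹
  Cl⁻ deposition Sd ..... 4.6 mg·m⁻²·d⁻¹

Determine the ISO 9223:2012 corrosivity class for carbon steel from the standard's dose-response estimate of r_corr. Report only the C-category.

C1

carbon steel: T≤10 °C ⇒ hinge +0.150·(-14.4−10) = -3.6600
  SO₂ term: 1.77·4.1^0.52·exp(0.02·48-3.6600) = 0.2478
  Cl⁻ term: 0.102·4.6^0.62·exp(0.033·48+0.04·-14.4) = 0.7199
  r_corr = 0.2478 + 0.7199 = 0.9677 μm/a
ISO 9223 Table 2 (carbon steel): 0 < 0.968 ≤ 1.3 μm/a ⇒ C1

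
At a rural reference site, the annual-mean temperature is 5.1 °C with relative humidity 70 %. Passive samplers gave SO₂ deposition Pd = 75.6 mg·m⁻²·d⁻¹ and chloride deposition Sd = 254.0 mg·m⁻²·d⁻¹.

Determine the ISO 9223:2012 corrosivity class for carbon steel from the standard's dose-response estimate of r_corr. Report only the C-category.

C4

carbon steel: f(T) = +0.150·(T−10) [T≤10 °C] = -0.7350
  Pd branch = 1.77·Pd^0.52·e^(0.02·RH+f) = 32.63 μm/a
  Cl⁻ term: 0.102·254.0^0.62·exp(0.033·70+0.04·5.1) = 39.03
  r_corr = 32.63 + 39.03 = 71.66 μm/a
71.7 μm/a falls in (50, 80] for carbon steel → category C4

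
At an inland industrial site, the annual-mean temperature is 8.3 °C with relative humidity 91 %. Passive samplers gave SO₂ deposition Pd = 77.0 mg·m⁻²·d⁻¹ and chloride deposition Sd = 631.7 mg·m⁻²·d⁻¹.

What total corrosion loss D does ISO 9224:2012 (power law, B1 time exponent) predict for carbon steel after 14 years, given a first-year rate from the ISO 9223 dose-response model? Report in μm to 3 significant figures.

carbon steel: T≤10 °C ⇒ hinge +0.150·(8.3−10) = -0.2550
  Pd branch = 1.77·Pd^0.52·e^(0.02·RH+f) = 81.03 μm/a
  Sd branch = 0.102·Sd^0.62·e^(0.033·RH+0.04·T) = 156.1 μm/a
  sum: 81.03 + 156.1 → r_corr = 237.1 μm/a
Long-term exponent b (ISO 9224 Table 2, B1) = 0.523
  D(14) = 237.1 × 14^0.523 = 237.1 × 3.976 = 942.6 μm

D(14) = 943 μm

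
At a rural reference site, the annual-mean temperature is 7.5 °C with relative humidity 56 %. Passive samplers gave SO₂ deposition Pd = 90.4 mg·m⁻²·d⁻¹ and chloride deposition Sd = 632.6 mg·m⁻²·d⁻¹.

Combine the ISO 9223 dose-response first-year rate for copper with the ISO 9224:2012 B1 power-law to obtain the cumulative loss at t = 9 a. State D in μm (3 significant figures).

D(9) = 4.22 μm

copper: temperature factor f = +0.126·(-2.5) = -0.3150
  Pd branch = 0.0053·Pd^0.26·e^(0.059·RH+f) = 0.3396 μm/a
  Sd branch = 0.01025·Sd^0.27·e^(0.036·RH+0.049·T) = 0.6341 μm/a
  r_corr = 0.3396 + 0.6341 = 0.9737 μm/a
Power-law: D(9) = r_corr · 9^0.667
  D(9) = 0.9737 × 9^0.667 = 0.9737 × 4.33 = 4.216 μm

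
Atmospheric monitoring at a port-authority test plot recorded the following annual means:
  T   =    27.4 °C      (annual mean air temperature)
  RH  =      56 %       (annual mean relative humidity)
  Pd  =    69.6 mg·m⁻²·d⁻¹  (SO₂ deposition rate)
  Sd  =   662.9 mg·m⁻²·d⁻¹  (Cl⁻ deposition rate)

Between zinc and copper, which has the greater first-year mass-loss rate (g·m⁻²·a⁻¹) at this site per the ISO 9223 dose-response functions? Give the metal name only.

zinc

zinc: temperature factor f = -0.071·(17.4) = -1.2354
  Pd branch = 0.0129·Pd^0.44·e^(0.046·RH+f) = 0.3188 μm/a
  Cl⁻ term: 0.0175·662.9^0.57·exp(0.008·56+0.085·27.4) = 11.41
  r_corr = 0.3188 + 11.41 = 11.73 μm/a
  mass loss = 11.73 μm/a × 7.14 g/cm³ = 83.75 g·m⁻²·a⁻¹
copper: temperature factor f = -0.080·(17.4) = -1.3920
  SO₂ term: 0.0053·69.6^0.26·exp(0.059·56-1.3920) = 0.1081
  Cl⁻ term: 0.01025·662.9^0.27·exp(0.036·56+0.049·27.4) = 1.703
  r_corr = 0.1081 + 1.703 = 1.811 μm/a
  mass loss = 1.811 μm/a × 8.96 g/cm³ = 16.22 g·m⁻²·a⁻¹
Ordering by g·m⁻²·a⁻¹: zinc (83.7) > copper (16.2)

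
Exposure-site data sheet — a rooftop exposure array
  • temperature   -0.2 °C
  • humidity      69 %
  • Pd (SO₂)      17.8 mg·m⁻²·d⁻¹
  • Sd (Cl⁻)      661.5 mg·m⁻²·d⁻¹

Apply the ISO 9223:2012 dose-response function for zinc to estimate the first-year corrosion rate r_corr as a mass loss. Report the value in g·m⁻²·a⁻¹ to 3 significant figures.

zinc: f(T) = +0.038·(T−10) [T≤10 °C] = -0.3876
  sulphur-dioxide contribution → 0.7428 μm/a
  chloride contribution → 1.211 μm/a
  total first-year rate 1.954 μm/a
Convert to mass loss: 1.954 μm/a × 7.14 g/cm³ = 13.95 g·m⁻²·a⁻¹

r_corr = 13.9 g·m⁻²·a⁻¹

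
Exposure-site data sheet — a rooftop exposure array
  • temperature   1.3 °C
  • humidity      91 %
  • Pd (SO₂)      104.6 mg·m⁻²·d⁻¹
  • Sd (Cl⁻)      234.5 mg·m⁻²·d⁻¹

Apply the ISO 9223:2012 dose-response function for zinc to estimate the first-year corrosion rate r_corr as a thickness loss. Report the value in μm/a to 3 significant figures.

r_corr = 5.62 μm/a

zinc: f(T) = +0.038·(T−10) [T≤10 °C] = -0.3306
  sulphur-dioxide contribution → 4.716 μm/a
  chloride contribution → 0.9082 μm/a
  ⇒ r_corr(zinc) = 5.624 μm/a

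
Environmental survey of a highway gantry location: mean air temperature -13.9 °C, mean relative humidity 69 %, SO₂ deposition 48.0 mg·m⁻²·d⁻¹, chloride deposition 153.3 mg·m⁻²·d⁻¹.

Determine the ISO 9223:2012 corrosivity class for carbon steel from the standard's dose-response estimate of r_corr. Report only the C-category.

C2

carbon steel: f(T) = +0.150·(T−10) [T≤10 °C] = -3.5850
  SO₂ term: 1.77·48.0^0.52·exp(0.02·69-3.5850) = 1.461
  Cl⁻ term: 0.102·153.3^0.62·exp(0.033·69+0.04·-13.9) = 12.91
  sum: 1.461 + 12.91 → r_corr = 14.37 μm/a
ISO 9223 Table 2 (carbon steel): 1.3 < 14.4 ≤ 25 μm/a ⇒ C2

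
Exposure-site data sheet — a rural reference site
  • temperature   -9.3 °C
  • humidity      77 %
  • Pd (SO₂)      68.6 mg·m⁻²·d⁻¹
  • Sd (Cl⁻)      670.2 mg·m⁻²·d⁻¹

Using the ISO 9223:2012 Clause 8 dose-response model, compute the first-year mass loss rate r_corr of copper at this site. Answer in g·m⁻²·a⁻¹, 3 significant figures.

copper: T≤10 °C ⇒ hinge +0.126·(-9.3−10) = -2.4318
  SO₂ term: 0.0053·68.6^0.26·exp(0.059·77-2.4318) = 0.1314
  Cl⁻ term: 0.01025·670.2^0.27·exp(0.036·77+0.049·-9.3) = 0.6022
  sum: 0.1314 + 0.6022 → r_corr = 0.7336 μm/a
Convert to mass loss: 0.7336 μm/a × 8.96 g/cm³ = 6.573 g·m⁻²·a⁻¹

r_corr = 6.57 g·m⁻²·a⁻¹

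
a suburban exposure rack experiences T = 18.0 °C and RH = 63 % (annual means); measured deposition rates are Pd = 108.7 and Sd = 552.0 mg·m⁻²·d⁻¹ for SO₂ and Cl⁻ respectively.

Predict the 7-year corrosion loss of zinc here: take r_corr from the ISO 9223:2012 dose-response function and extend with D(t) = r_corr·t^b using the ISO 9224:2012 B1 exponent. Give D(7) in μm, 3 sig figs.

zinc: temperature factor f = -0.071·(8.0) = -0.5680
  SO₂ term: 0.0129·108.7^0.44·exp(0.046·63-0.5680) = 1.043
  Cl⁻ term: 0.0175·552.0^0.57·exp(0.008·63+0.085·18.0) = 4.89
  sum: 1.043 + 4.89 → r_corr = 5.933 μm/a
Long-term exponent b (ISO 9224 Table 2, B1) = 0.813
  D(7) = 5.933 × 7^0.813 = 5.933 × 4.865 = 28.86 μm

D(7) = 28.9 μm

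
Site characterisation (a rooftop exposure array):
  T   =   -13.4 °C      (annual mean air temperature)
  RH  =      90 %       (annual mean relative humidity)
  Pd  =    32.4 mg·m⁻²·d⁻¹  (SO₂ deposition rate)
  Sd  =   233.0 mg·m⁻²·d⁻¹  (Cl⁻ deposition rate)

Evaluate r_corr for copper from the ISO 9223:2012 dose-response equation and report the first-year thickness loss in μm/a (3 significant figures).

copper: T≤10 °C ⇒ hinge +0.126·(-13.4−10) = -2.9484
  sulphur-dioxide contribution → 0.1389 μm/a
  chloride contribution → 0.5914 μm/a
  ⇒ r_corr(copper) = 0.7303 μm/a

r_corr = 0.730 μm/a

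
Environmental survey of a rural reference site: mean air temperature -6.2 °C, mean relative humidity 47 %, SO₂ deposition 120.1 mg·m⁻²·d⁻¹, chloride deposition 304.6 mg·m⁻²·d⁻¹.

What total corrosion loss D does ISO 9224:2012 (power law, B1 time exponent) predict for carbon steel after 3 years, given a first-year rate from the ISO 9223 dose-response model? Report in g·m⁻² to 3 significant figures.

carbon steel: T≤10 °C ⇒ hinge +0.150·(-6.2−10) = -2.4300
  sulphur-dioxide contribution → 4.811 μm/a
  chloride contribution → 13.01 μm/a
  total first-year rate 17.82 μm/a
Long-term exponent b (ISO 9224 Table 2, B1) = 0.523
  D(3) = 17.82 × 3^0.523 = 17.82 × 1.776 = 31.66 μm
  Mass loss = 31.66 μm × 7.85 g/cm³ = 248.6 g·m⁻²

D(3) = 249 g·m⁻²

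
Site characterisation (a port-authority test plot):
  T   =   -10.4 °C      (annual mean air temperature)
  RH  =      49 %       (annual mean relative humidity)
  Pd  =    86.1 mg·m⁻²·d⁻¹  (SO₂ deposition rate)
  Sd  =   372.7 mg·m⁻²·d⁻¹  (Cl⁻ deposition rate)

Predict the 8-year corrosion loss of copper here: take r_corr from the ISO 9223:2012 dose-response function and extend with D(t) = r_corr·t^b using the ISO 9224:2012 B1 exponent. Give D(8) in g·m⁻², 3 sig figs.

copper: T≤10 °C ⇒ hinge +0.126·(-10.4−10) = -2.5704
  sulphur-dioxide contribution → 0.02326 μm/a
  chloride contribution → 0.1777 μm/a
  total first-year rate 0.201 μm/a
Long-term exponent b (ISO 9224 Table 2, B1) = 0.667
  D(8) = 0.201 × 8^0.667 = 0.201 × 4.003 = 0.8045 μm
  Mass loss = 0.8045 μm × 8.96 g/cm³ = 7.209 g·m⁻²

D(8) = 7.21 g·m⁻²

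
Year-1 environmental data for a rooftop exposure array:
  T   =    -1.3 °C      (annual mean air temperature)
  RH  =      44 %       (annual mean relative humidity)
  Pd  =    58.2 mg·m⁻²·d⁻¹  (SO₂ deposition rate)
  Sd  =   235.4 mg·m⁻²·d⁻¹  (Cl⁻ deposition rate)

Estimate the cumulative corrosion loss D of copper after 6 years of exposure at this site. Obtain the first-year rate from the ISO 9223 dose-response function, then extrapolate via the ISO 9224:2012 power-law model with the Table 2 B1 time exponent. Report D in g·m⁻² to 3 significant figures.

D(6) = 7.52 g·m⁻²

copper: f(T) = +0.126·(T−10) [T≤10 °C] = -1.4238
  SO₂ term: 0.0053·58.2^0.26·exp(0.059·44-1.4238) = 0.04923
  Cl⁻ term: 0.01025·235.4^0.27·exp(0.036·44+0.049·-1.3) = 0.2048
  sum: 0.04923 + 0.2048 → r_corr = 0.254 μm/a
ISO 9224: D(t) = r_corr · t^b with b = 0.667 (copper, B1)
  D(6) = 0.254 × 6^0.667 = 0.254 × 3.304 = 0.8394 μm
  Mass loss = 0.8394 μm × 8.96 g/cm³ = 7.521 g·m⁻²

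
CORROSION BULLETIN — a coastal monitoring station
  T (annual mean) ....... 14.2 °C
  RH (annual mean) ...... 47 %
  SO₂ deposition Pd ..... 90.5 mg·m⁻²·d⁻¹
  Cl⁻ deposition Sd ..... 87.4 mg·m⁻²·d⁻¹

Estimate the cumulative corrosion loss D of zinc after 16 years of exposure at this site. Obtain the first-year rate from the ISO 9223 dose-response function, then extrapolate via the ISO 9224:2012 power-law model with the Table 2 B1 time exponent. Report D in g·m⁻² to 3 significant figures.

D(16) = 115 g·m⁻²

zinc: temperature factor f = -0.071·(4.2) = -0.2982
  Pd branch = 0.0129·Pd^0.44·e^(0.046·RH+f) = 0.6039 μm/a
  Sd branch = 0.0175·Sd^0.57·e^(0.008·RH+0.085·T) = 1.089 μm/a
  sum: 0.6039 + 1.089 → r_corr = 1.693 μm/a
ISO 9224: D(t) = r_corr · t^b with b = 0.813 (zinc, B1)
  D(16) = 1.693 × 16^0.813 = 1.693 × 9.527 = 16.13 μm
  Mass loss = 16.13 μm × 7.14 g/cm³ = 115.2 g·m⁻²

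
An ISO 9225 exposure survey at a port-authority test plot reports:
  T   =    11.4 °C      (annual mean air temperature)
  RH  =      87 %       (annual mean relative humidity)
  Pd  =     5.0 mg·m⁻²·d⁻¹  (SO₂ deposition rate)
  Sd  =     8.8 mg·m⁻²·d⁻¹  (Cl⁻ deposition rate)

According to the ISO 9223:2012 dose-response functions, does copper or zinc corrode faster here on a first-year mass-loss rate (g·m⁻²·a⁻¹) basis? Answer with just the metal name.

copper: T>10 °C ⇒ hinge -0.080·(11.4−10) = -0.1120
  SO₂ term: 0.0053·5.0^0.26·exp(0.059·87-0.1120) = 1.221
  Cl⁻ term: 0.01025·8.8^0.27·exp(0.036·87+0.049·11.4) = 0.7388
  r_corr = 1.221 + 0.7388 = 1.96 μm/a
  mass loss = 1.96 μm/a × 8.96 g/cm³ = 17.56 g·m⁻²·a⁻¹
zinc: temperature factor f = -0.071·(1.4) = -0.0994
  SO₂ term: 0.0129·5.0^0.44·exp(0.046·87-0.0994) = 1.297
  Cl⁻ term: 0.0175·8.8^0.57·exp(0.008·87+0.085·11.4) = 0.3195
  r_corr = 1.297 + 0.3195 = 1.617 μm/a
  mass loss = 1.617 μm/a × 7.14 g/cm³ = 11.54 g·m⁻²·a⁻¹
Ordering by g·m⁻²·a⁻¹: copper (17.6) > zinc (11.5)

copper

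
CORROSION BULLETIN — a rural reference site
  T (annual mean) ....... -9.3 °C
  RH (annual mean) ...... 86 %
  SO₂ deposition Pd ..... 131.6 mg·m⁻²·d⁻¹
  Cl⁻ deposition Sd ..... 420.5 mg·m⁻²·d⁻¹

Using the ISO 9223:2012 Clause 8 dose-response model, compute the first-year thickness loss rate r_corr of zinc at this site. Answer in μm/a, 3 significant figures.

r_corr = 3.27 μm/a

zinc: T≤10 °C ⇒ hinge +0.038·(-9.3−10) = -0.7334
  sulphur-dioxide contribution → 2.771 μm/a
  chloride contribution → 0.4944 μm/a
  total first-year rate 3.265 μm/a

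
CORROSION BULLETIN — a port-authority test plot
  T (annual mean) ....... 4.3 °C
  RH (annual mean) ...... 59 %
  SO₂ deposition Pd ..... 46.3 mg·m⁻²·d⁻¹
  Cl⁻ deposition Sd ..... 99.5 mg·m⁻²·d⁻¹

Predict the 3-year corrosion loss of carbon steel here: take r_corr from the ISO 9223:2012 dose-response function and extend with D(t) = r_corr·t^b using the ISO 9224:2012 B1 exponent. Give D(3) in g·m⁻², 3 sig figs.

D(3) = 456 g·m⁻²

carbon steel: f(T) = +0.150·(T−10) [T≤10 °C] = -0.8550
  Pd branch = 1.77·Pd^0.52·e^(0.02·RH+f) = 18 μm/a
  Sd branch = 0.102·Sd^0.62·e^(0.033·RH+0.04·T) = 14.71 μm/a
  r_corr = 18 + 14.71 = 32.7 μm/a
ISO 9224: D(t) = r_corr · t^b with b = 0.523 (carbon steel, B1)
  D(3) = 32.7 × 3^0.523 = 32.7 × 1.776 = 58.1 μm
  Mass loss = 58.1 μm × 7.85 g/cm³ = 456.1 g·m⁻²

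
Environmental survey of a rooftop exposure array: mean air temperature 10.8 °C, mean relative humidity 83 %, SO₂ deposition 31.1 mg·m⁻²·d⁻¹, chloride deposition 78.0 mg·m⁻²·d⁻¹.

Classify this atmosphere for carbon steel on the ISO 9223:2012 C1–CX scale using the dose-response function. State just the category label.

C5

carbon steel: T>10 °C ⇒ hinge -0.054·(10.8−10) = -0.0432
  sulphur-dioxide contribution → 53.26 μm/a
  chloride contribution → 36.21 μm/a
  ⇒ r_corr(carbon steel) = 89.47 μm/a
89.5 μm/a falls in (80, 200] for carbon steel → category C5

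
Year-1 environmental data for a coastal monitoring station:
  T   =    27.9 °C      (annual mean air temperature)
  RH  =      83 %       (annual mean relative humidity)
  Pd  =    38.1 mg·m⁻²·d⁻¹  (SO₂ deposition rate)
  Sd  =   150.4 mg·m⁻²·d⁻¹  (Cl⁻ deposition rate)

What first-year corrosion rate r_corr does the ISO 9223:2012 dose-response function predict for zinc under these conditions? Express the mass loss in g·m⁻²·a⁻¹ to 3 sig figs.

zinc: f(T) = -0.071·(T−10) [T>10 °C] = -1.2709
  sulphur-dioxide contribution → 0.8173 μm/a
  chloride contribution → 6.344 μm/a
  ⇒ r_corr(zinc) = 7.161 μm/a
Convert to mass loss: 7.161 μm/a × 7.14 g/cm³ = 51.13 g·m⁻²·a⁻¹

r_corr = 51.1 g·m⁻²·a⁻¹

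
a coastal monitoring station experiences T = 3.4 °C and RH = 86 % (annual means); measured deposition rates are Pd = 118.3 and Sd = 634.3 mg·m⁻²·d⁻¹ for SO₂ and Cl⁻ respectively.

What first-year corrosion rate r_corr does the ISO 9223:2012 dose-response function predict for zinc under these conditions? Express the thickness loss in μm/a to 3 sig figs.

zinc: f(T) = +0.038·(T−10) [T≤10 °C] = -0.2508
  Pd branch = 0.0129·Pd^0.44·e^(0.046·RH+f) = 4.284 μm/a
  Sd branch = 0.0175·Sd^0.57·e^(0.008·RH+0.085·T) = 1.839 μm/a
  r_corr = 4.284 + 1.839 = 6.123 μm/a

r_corr = 6.12 μm/a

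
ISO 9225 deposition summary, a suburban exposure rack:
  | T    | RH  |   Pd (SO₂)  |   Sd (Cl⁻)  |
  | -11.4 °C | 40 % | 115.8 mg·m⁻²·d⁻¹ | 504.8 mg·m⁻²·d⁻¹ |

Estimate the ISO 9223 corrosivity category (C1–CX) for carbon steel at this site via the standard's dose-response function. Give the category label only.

C2

carbon steel: T≤10 °C ⇒ hinge +0.150·(-11.4−10) = -3.2100
  Pd branch = 1.77·Pd^0.52·e^(0.02·RH+f) = 1.881 μm/a
  Cl⁻ term: 0.102·504.8^0.62·exp(0.033·40+0.04·-11.4) = 11.48
  r_corr = 1.881 + 11.48 = 13.36 μm/a
Category bounds: 1.3…25 μm/a bracket r_corr ⇒ C2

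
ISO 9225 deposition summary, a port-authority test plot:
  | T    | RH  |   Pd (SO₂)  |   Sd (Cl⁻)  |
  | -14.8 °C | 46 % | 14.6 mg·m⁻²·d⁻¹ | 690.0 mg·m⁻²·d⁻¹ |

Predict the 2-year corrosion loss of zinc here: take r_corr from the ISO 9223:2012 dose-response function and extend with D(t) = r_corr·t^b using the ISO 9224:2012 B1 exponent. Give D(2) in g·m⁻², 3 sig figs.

D(2) = 5.44 g·m⁻²

zinc: f(T) = +0.038·(T−10) [T≤10 °C] = -0.9424
  Pd branch = 0.0129·Pd^0.44·e^(0.046·RH+f) = 0.1357 μm/a
  Sd branch = 0.0175·Sd^0.57·e^(0.008·RH+0.085·T) = 0.2983 μm/a
  sum: 0.1357 + 0.2983 → r_corr = 0.434 μm/a
Power-law: D(2) = r_corr · 2^0.813
  D(2) = 0.434 × 2^0.813 = 0.434 × 1.757 = 0.7625 μm
  Mass loss = 0.7625 μm × 7.14 g/cm³ = 5.444 g·m⁻²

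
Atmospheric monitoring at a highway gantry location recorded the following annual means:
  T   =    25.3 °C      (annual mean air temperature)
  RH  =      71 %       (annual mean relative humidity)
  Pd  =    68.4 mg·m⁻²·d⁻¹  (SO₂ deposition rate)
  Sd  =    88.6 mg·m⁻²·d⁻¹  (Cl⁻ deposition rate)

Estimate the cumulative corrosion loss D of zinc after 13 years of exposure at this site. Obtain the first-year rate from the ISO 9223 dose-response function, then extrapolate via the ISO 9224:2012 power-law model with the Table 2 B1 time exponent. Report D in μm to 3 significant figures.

D(13) = 33.4 μm

zinc: f(T) = -0.071·(T−10) [T>10 °C] = -1.0863
  Pd branch = 0.0129·Pd^0.44·e^(0.046·RH+f) = 0.7322 μm/a
  Sd branch = 0.0175·Sd^0.57·e^(0.008·RH+0.085·T) = 3.417 μm/a
  sum: 0.7322 + 3.417 → r_corr = 4.15 μm/a
Power-law: D(13) = r_corr · 13^0.813
  D(13) = 4.15 × 13^0.813 = 4.15 × 8.047 = 33.39 μm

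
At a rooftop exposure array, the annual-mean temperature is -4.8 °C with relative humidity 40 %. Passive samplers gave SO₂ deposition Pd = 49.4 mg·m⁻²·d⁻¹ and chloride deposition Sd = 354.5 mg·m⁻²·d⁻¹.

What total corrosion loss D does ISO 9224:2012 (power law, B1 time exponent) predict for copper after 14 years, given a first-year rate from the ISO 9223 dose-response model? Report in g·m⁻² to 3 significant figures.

D(14) = 9.94 g·m⁻²

copper: T≤10 °C ⇒ hinge +0.126·(-4.8−10) = -1.8648
  sulphur-dioxide contribution → 0.02397 μm/a
  chloride contribution → 0.1669 μm/a
  total first-year rate 0.1908 μm/a
Power-law: D(14) = r_corr · 14^0.667
  D(14) = 0.1908 × 14^0.667 = 0.1908 × 5.814 = 1.109 μm
  Mass loss = 1.109 μm × 8.96 g/cm³ = 9.941 g·m⁻²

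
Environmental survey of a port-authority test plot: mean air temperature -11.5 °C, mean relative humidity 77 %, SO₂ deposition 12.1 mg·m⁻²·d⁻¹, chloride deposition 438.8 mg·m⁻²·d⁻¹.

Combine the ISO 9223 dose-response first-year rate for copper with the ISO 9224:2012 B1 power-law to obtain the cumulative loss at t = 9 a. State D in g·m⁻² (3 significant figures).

copper: temperature factor f = +0.126·(-21.5) = -2.7090
  Pd branch = 0.0053·Pd^0.26·e^(0.059·RH+f) = 0.06343 μm/a
  Sd branch = 0.01025·Sd^0.27·e^(0.036·RH+0.049·T) = 0.4823 μm/a
  sum: 0.06343 + 0.4823 → r_corr = 0.5457 μm/a
Power-law: D(9) = r_corr · 9^0.667
  D(9) = 0.5457 × 9^0.667 = 0.5457 × 4.33 = 2.363 μm
  Mass loss = 2.363 μm × 8.96 g/cm³ = 21.17 g·m⁻²

D(9) = 21.2 g·m⁻²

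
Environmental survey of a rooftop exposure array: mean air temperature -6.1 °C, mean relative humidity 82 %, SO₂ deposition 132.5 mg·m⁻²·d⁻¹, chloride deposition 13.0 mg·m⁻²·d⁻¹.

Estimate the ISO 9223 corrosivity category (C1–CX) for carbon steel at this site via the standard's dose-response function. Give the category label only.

carbon steel: T≤10 °C ⇒ hinge +0.150·(-6.1−10) = -2.4150
  sulphur-dioxide contribution → 10.35 μm/a
  chloride contribution → 5.868 μm/a
  total first-year rate 16.22 μm/a
16.2 μm/a falls in (1.3, 25] for carbon steel → category C2

C2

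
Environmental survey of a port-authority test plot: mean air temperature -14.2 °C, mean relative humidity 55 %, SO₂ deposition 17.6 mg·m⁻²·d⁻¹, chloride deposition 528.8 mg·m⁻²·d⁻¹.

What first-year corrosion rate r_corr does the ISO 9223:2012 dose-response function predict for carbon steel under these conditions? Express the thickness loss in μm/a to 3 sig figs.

carbon steel: f(T) = +0.150·(T−10) [T≤10 °C] = -3.6300
  sulphur-dioxide contribution → 0.6264 μm/a
  chloride contribution → 17.32 μm/a
  ⇒ r_corr(carbon steel) = 17.95 μm/a

r_corr = 17.9 μm/a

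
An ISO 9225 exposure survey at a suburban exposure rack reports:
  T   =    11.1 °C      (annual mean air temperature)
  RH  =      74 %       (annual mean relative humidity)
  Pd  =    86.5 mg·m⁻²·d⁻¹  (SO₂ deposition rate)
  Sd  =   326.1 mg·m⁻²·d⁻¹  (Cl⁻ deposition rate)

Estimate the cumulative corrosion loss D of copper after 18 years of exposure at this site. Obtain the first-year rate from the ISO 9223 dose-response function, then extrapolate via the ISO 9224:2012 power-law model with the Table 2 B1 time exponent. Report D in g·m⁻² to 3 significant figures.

D(18) = 150 g·m⁻²

copper: T>10 °C ⇒ hinge -0.080·(11.1−10) = -0.0880
  Pd branch = 0.0053·Pd^0.26·e^(0.059·RH+f) = 1.218 μm/a
  Sd branch = 0.01025·Sd^0.27·e^(0.036·RH+0.049·T) = 1.209 μm/a
  r_corr = 1.218 + 1.209 = 2.428 μm/a
Long-term exponent b (ISO 9224 Table 2, B1) = 0.667
  D(18) = 2.428 × 18^0.667 = 2.428 × 6.875 = 16.69 μm
  Mass loss = 16.69 μm × 8.96 g/cm³ = 149.5 g·m⁻²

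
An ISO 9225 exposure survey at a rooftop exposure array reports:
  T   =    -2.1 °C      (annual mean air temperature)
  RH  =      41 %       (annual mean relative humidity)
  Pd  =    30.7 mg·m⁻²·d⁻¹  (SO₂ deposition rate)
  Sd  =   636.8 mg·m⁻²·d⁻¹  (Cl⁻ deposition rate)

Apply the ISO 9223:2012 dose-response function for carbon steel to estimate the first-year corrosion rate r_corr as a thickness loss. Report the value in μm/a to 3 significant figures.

carbon steel: temperature factor f = +0.150·(-12.1) = -1.8150
  Pd branch = 1.77·Pd^0.52·e^(0.02·RH+f) = 3.883 μm/a
  Sd branch = 0.102·Sd^0.62·e^(0.033·RH+0.04·T) = 19.87 μm/a
  sum: 3.883 + 19.87 → r_corr = 23.75 μm/a

r_corr = 23.8 μm/a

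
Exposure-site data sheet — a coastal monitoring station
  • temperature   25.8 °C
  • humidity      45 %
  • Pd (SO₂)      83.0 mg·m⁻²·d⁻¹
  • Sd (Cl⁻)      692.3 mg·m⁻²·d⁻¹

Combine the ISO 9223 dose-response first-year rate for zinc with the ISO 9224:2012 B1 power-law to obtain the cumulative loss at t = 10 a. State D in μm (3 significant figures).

zinc: f(T) = -0.071·(T−10) [T>10 °C] = -1.1218
  SO₂ term: 0.0129·83.0^0.44·exp(0.046·45-1.1218) = 0.2327
  Sd branch = 0.0175·Sd^0.57·e^(0.008·RH+0.085·T) = 9.349 μm/a
  sum: 0.2327 + 9.349 → r_corr = 9.582 μm/a
Power-law: D(10) = r_corr · 10^0.813
  D(10) = 9.582 × 10^0.813 = 9.582 × 6.501 = 62.29 μm

D(10) = 62.3 μm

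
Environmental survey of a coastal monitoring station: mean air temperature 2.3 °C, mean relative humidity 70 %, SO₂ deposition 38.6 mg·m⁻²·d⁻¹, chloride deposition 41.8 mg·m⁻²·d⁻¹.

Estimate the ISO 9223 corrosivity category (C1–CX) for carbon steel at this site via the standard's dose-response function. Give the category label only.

C3

carbon steel: temperature factor f = +0.150·(-7.7) = -1.1550
  Pd branch = 1.77·Pd^0.52·e^(0.02·RH+f) = 15.11 μm/a
  Cl⁻ term: 0.102·41.8^0.62·exp(0.033·70+0.04·2.3) = 11.4
  sum: 15.11 + 11.4 → r_corr = 26.51 μm/a
Category bounds: 25…50 μm/a bracket r_corr ⇒ C3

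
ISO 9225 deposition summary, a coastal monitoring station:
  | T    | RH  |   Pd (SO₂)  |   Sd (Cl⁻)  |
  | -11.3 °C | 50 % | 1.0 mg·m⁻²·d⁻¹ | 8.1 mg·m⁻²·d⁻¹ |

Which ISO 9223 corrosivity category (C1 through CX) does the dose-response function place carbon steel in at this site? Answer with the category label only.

C2

carbon steel: f(T) = +0.150·(T−10) [T≤10 °C] = -3.1950
  sulphur-dioxide contribution → 0.1971 μm/a
  chloride contribution → 1.236 μm/a
  ⇒ r_corr(carbon steel) = 1.433 μm/a
1.43 μm/a falls in (1.3, 25] for carbon steel → category C2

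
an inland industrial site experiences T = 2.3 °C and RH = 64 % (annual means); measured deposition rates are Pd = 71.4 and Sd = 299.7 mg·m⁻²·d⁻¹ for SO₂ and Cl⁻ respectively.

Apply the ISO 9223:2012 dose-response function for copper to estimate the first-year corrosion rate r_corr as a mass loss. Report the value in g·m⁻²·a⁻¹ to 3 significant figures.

copper: T≤10 °C ⇒ hinge +0.126·(2.3−10) = -0.9702
  Pd branch = 0.0053·Pd^0.26·e^(0.059·RH+f) = 0.2659 μm/a
  Sd branch = 0.01025·Sd^0.27·e^(0.036·RH+0.049·T) = 0.5358 μm/a
  sum: 0.2659 + 0.5358 → r_corr = 0.8017 μm/a
Convert to mass loss: 0.8017 μm/a × 8.96 g/cm³ = 7.183 g·m⁻²·a⁻¹

r_corr = 7.18 g·m⁻²·a⁻¹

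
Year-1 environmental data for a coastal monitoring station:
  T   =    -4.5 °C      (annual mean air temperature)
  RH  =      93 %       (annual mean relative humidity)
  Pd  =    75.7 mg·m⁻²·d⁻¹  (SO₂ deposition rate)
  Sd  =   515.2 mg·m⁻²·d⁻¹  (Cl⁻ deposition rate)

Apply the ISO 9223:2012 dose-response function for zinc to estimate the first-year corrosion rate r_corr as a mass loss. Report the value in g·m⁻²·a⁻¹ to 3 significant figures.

r_corr = 32.0 g·m⁻²·a⁻¹

zinc: T≤10 °C ⇒ hinge +0.038·(-4.5−10) = -0.5510
  sulphur-dioxide contribution → 3.598 μm/a
  chloride contribution → 0.8828 μm/a
  ⇒ r_corr(zinc) = 4.48 μm/a
Convert to mass loss: 4.48 μm/a × 7.14 g/cm³ = 31.99 g·m⁻²·a⁻¹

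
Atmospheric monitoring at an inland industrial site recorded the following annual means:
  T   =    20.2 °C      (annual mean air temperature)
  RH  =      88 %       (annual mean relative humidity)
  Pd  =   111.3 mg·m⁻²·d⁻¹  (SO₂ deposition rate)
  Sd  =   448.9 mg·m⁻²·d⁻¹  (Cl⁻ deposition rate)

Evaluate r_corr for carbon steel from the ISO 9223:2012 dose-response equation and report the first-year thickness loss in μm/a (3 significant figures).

r_corr = 253 μm/a

carbon steel: f(T) = -0.054·(T−10) [T>10 °C] = -0.5508
  SO₂ term: 1.77·111.3^0.52·exp(0.02·88-0.5508) = 68.75
  Sd branch = 0.102·Sd^0.62·e^(0.033·RH+0.04·T) = 184.1 μm/a
  r_corr = 68.75 + 184.1 = 252.8 μm/a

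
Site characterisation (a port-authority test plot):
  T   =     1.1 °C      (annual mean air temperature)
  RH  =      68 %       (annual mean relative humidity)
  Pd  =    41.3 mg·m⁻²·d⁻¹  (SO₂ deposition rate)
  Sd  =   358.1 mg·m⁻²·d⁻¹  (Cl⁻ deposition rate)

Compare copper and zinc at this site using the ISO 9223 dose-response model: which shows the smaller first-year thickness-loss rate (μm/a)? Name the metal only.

copper: T≤10 °C ⇒ hinge +0.126·(1.1−10) = -1.1214
  Pd branch = 0.0053·Pd^0.26·e^(0.059·RH+f) = 0.2511 μm/a
  Cl⁻ term: 0.01025·358.1^0.27·exp(0.036·68+0.049·1.1) = 0.6122
  r_corr = 0.2511 + 0.6122 = 0.8632 μm/a
zinc: temperature factor f = +0.038·(-8.9) = -0.3382
  SO₂ term: 0.0129·41.3^0.44·exp(0.046·68-0.3382) = 1.079
  Cl⁻ term: 0.0175·358.1^0.57·exp(0.008·68+0.085·1.1) = 0.9455
  r_corr = 1.079 + 0.9455 = 2.025 μm/a
Ordering by μm/a: zinc (2.02) > copper (0.863)

copper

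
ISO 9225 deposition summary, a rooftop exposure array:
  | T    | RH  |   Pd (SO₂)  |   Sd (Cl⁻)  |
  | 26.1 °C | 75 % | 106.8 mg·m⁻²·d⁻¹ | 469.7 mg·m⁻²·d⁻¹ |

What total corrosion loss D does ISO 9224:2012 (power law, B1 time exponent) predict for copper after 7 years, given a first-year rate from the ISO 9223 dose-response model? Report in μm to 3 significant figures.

D(7) = 12.1 μm

copper: temperature factor f = -0.080·(16.1) = -1.2880
  sulphur-dioxide contribution → 0.4112 μm/a
  chloride contribution → 2.885 μm/a
  ⇒ r_corr(copper) = 3.296 μm/a
Power-law: D(7) = r_corr · 7^0.667
  D(7) = 3.296 × 7^0.667 = 3.296 × 3.662 = 12.07 μm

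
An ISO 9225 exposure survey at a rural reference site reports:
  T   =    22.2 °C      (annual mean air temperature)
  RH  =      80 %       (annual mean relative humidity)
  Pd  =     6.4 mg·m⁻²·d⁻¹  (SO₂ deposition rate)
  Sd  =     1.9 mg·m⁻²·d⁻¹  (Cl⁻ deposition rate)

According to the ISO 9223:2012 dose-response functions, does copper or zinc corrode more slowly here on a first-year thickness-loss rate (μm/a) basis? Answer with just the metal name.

copper: T>10 °C ⇒ hinge -0.080·(22.2−10) = -0.9760
  Pd branch = 0.0053·Pd^0.26·e^(0.059·RH+f) = 0.363 μm/a
  Cl⁻ term: 0.01025·1.9^0.27·exp(0.036·80+0.049·22.2) = 0.6444
  r_corr = 0.363 + 0.6444 = 1.007 μm/a
zinc: temperature factor f = -0.071·(12.2) = -0.8662
  SO₂ term: 0.0129·6.4^0.44·exp(0.046·80-0.8662) = 0.4868
  Cl⁻ term: 0.0175·1.9^0.57·exp(0.008·80+0.085·22.2) = 0.3158
  sum: 0.4868 + 0.3158 → r_corr = 0.8026 μm/a
Ordering by μm/a: copper (1.01) > zinc (0.803)

zinc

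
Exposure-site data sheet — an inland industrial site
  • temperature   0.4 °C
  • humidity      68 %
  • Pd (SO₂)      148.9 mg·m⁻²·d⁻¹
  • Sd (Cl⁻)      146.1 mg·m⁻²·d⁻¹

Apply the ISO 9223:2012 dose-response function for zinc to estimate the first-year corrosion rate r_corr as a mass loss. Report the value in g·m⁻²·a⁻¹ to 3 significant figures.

zinc: T≤10 °C ⇒ hinge +0.038·(0.4−10) = -0.3648
  Pd branch = 0.0129·Pd^0.44·e^(0.046·RH+f) = 1.848 μm/a
  Cl⁻ term: 0.0175·146.1^0.57·exp(0.008·68+0.085·0.4) = 0.5345
  sum: 1.848 + 0.5345 → r_corr = 2.382 μm/a
Convert to mass loss: 2.382 μm/a × 7.14 g/cm³ = 17.01 g·m⁻²·a⁻¹

r_corr = 17.0 g·m⁻²·a⁻¹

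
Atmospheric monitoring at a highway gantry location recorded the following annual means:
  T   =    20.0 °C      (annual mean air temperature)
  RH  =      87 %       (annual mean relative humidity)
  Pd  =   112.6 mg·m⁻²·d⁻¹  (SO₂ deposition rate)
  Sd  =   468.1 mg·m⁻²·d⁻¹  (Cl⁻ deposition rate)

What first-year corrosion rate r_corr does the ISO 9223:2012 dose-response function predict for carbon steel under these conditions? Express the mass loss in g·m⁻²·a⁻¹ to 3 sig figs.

carbon steel: T>10 °C ⇒ hinge -0.054·(20.0−10) = -0.5400
  Pd branch = 1.77·Pd^0.52·e^(0.02·RH+f) = 68.54 μm/a
  Cl⁻ term: 0.102·468.1^0.62·exp(0.033·87+0.04·20.0) = 181.3
  sum: 68.54 + 181.3 → r_corr = 249.9 μm/a
Convert to mass loss: 249.9 μm/a × 7.85 g/cm³ = 1962 g·m⁻²·a⁻¹

r_corr = 1.96e+03 g·m⁻²·a⁻¹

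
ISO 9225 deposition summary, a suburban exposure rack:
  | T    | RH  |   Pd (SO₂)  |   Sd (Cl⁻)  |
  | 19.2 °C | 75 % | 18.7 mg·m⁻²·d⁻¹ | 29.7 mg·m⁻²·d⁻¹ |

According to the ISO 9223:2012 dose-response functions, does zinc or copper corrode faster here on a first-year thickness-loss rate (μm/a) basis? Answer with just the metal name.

zinc: T>10 °C ⇒ hinge -0.071·(19.2−10) = -0.6532
  sulphur-dioxide contribution → 0.7671 μm/a
  chloride contribution → 1.127 μm/a
  ⇒ r_corr(zinc) = 1.894 μm/a
copper: temperature factor f = -0.080·(9.2) = -0.7360
  sulphur-dioxide contribution → 0.454 μm/a
  chloride contribution → 0.9762 μm/a
  ⇒ r_corr(copper) = 1.43 μm/a
Ordering by μm/a: zinc (1.89) > copper (1.43)

zinc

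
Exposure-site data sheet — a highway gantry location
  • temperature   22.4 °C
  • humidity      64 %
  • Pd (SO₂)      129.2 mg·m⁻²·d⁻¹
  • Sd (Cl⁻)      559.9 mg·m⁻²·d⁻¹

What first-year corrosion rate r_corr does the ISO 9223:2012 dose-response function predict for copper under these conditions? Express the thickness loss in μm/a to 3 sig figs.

r_corr = 2.00 μm/a

copper: temperature factor f = -0.080·(12.4) = -0.9920
  SO₂ term: 0.0053·129.2^0.26·exp(0.059·64-0.9920) = 0.3036
  Cl⁻ term: 0.01025·559.9^0.27·exp(0.036·64+0.049·22.4) = 1.698
  sum: 0.3036 + 1.698 → r_corr = 2.002 μm/a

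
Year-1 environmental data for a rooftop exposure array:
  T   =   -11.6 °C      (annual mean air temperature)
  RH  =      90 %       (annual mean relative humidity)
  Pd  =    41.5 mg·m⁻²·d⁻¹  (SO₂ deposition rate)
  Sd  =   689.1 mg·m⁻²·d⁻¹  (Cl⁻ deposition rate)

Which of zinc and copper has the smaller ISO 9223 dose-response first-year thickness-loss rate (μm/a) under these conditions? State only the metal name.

zinc: T≤10 °C ⇒ hinge +0.038·(-11.6−10) = -0.8208
  Pd branch = 0.0129·Pd^0.44·e^(0.046·RH+f) = 1.837 μm/a
  Sd branch = 0.0175·Sd^0.57·e^(0.008·RH+0.085·T) = 0.5563 μm/a
  r_corr = 1.837 + 0.5563 = 2.393 μm/a
copper: T≤10 °C ⇒ hinge +0.126·(-11.6−10) = -2.7216
  SO₂ term: 0.0053·41.5^0.26·exp(0.059·90-2.7216) = 0.1858
  Sd branch = 0.01025·Sd^0.27·e^(0.036·RH+0.049·T) = 0.8656 μm/a
  r_corr = 0.1858 + 0.8656 = 1.051 μm/a
Ordering by μm/a: zinc (2.39) > copper (1.05)

copper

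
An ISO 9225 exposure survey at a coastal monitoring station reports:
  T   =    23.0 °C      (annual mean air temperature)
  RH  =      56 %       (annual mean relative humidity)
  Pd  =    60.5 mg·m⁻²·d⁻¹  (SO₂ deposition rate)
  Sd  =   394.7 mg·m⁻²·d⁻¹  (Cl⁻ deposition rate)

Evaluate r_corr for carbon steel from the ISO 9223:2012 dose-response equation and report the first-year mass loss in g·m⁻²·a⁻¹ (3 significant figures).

r_corr = 697 g·m⁻²·a⁻¹

carbon steel: temperature factor f = -0.054·(13.0) = -0.7020
  Pd branch = 1.77·Pd^0.52·e^(0.02·RH+f) = 22.7 μm/a
  Cl⁻ term: 0.102·394.7^0.62·exp(0.033·56+0.04·23.0) = 66.13
  r_corr = 22.7 + 66.13 = 88.83 μm/a
Convert to mass loss: 88.83 μm/a × 7.85 g/cm³ = 697.3 g·m⁻²·a⁻¹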